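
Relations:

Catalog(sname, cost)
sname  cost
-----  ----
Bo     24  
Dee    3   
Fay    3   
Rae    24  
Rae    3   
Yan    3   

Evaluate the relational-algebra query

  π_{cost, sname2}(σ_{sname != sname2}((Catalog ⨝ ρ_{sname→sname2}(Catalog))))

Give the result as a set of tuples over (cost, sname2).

{(24, Bo), (24, Rae), (3, Dee), (3, Fay), (3, Rae), (3, Yan)}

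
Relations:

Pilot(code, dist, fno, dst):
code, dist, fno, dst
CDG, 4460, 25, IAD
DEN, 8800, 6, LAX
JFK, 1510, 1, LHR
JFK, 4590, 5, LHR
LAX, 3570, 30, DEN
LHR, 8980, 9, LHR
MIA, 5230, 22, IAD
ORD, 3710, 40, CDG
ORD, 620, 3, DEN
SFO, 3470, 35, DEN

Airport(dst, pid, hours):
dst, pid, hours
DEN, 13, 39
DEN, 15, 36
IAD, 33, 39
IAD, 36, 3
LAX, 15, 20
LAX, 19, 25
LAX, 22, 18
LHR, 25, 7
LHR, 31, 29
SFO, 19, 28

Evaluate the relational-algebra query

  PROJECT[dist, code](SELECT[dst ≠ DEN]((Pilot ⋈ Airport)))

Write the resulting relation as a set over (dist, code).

Pilot ⋈ Airport (natural join on dst): {(CDG, 4460, 25, IAD, 33, 39), (CDG, 4460, 25, IAD, 36, 3), (DEN, 8800, 6, LAX, 15, 20), (DEN, 8800, 6, LAX, 19, 25), (DEN, 8800, 6, LAX, 22, 18), (JFK, 1510, 1, LHR, 25, 7), (JFK, 1510, 1, LHR, 31, 29), (JFK, 4590, 5, LHR, 25, 7), (JFK, 4590, 5, LHR, 31, 29), (LAX, 3570, 30, DEN, 13, 39), (LAX, 3570, 30, DEN, 15, 36), (LHR, 8980, 9, LHR, 25, 7), (LHR, 8980, 9, LHR, 31, 29), (MIA, 5230, 22, IAD, 33, 39), (MIA, 5230, 22, IAD, 36, 3), (ORD, 620, 3, DEN, 13, 39), (ORD, 620, 3, DEN, 15, 36), (SFO, 3470, 35, DEN, 13, 39), (SFO, 3470, 35, DEN, 15, 36)}
Apply σ_{dst ≠ DEN}; surviving tuples: {(CDG, 4460, 25, IAD, 33, 39), (CDG, 4460, 25, IAD, 36, 3), (DEN, 8800, 6, LAX, 15, 20), (DEN, 8800, 6, LAX, 19, 25), (DEN, 8800, 6, LAX, 22, 18), (JFK, 1510, 1, LHR, 25, 7), (JFK, 1510, 1, LHR, 31, 29), (JFK, 4590, 5, LHR, 25, 7), (JFK, 4590, 5, LHR, 31, 29), (LHR, 8980, 9, LHR, 25, 7), (LHR, 8980, 9, LHR, 31, 29), (MIA, 5230, 22, IAD, 33, 39), (MIA, 5230, 22, IAD, 36, 3)}
π[dist, code]: project onto (dist, code) (7 duplicate(s) eliminated) → {(1510, JFK), (4460, CDG), (4590, JFK), (5230, MIA), (8800, DEN), (8980, LHR)}

{(1510, JFK), (4460, CDG), (4590, JFK), (5230, MIA), (8800, DEN), (8980, LHR)}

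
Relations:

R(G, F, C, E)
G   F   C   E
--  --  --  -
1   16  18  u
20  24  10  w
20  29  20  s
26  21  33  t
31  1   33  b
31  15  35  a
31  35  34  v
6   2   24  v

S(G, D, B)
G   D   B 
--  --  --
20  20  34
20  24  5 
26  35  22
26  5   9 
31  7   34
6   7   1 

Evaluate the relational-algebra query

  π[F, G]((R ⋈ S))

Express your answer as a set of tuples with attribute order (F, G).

{(1, 31), (15, 31), (2, 6), (21, 26), (24, 20), (29, 20), (35, 31)}

Natural join on G: {(20, 24, 10, w, 20, 34), (20, 24, 10, w, 24, 5), (20, 29, 20, s, 20, 34), (20, 29, 20, s, 24, 5), (26, 21, 33, t, 35, 22), (26, 21, 33, t, 5, 9), (31, 1, 33, b, 7, 34), (31, 15, 35, a, 7, 34), (31, 35, 34, v, 7, 34), (6, 2, 24, v, 7, 1)}
Keep only column(s) F, G (3 duplicate(s) eliminated): {(1, 31), (15, 31), (2, 6), (21, 26), (24, 20), (29, 20), (35, 31)}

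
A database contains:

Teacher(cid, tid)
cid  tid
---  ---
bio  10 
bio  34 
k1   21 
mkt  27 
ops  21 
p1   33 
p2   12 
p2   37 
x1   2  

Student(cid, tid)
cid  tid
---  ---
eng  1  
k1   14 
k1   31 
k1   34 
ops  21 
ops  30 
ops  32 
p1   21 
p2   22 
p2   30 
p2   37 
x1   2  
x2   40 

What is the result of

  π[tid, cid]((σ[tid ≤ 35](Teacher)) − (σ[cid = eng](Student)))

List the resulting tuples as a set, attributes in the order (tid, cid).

{(10, bio), (12, p2), (2, x1), (21, k1), (21, ops), (27, mkt), (33, p1), (34, bio)}

Selection tid ≤ 35: {(bio, 10), (bio, 34), (k1, 21), (mkt, 27), (ops, 21), (p1, 33), (p2, 12), (x1, 2)}
Selection cid = eng: {(eng, 1)}
Set difference of the two operands is {(bio, 10), (bio, 34), (k1, 21), (mkt, 27), (ops, 21), (p1, 33), (p2, 12), (x1, 2)}.
π_{tid, cid} gives {(10, bio), (12, p2), (2, x1), (21, k1), (21, ops), (27, mkt), (33, p1), (34, bio)}.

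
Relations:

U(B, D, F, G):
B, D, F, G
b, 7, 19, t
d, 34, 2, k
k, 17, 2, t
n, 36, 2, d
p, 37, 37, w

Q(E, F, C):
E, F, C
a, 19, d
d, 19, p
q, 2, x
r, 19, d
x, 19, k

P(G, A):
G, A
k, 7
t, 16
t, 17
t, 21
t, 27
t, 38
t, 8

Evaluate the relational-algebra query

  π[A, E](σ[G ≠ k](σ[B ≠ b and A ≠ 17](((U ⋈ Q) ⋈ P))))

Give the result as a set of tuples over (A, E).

{(16, q), (21, q), (27, q), (38, q), (8, q)}

U ⋈ Q (natural join on F): {(b, 7, 19, t, a, d), (b, 7, 19, t, d, p), (b, 7, 19, t, r, d), (b, 7, 19, t, x, k), (d, 34, 2, k, q, x), (k, 17, 2, t, q, x), (n, 36, 2, d, q, x)}
(U ⋈ Q) ⋈ P (natural join on G): {(b, 7, 19, t, a, d, 16), (b, 7, 19, t, a, d, 17), (b, 7, 19, t, a, d, 21), (b, 7, 19, t, a, d, 27), (b, 7, 19, t, a, d, 38), (b, 7, 19, t, a, d, 8), (b, 7, 19, t, d, p, 16), (b, 7, 19, t, d, p, 17), (b, 7, 19, t, d, p, 21), (b, 7, 19, t, d, p, 27), (b, 7, 19, t, d, p, 38), (b, 7, 19, t, d, p, 8), (b, 7, 19, t, r, d, 16), (b, 7, 19, t, r, d, 17), (b, 7, 19, t, r, d, 21), (b, 7, 19, t, r, d, 27), (b, 7, 19, t, r, d, 38), (b, 7, 19, t, r, d, 8), (b, 7, 19, t, x, k, 16), (b, 7, 19, t, x, k, 17), (b, 7, 19, t, x, k, 21), (b, 7, 19, t, x, k, 27), (b, 7, 19, t, x, k, 38), (b, 7, 19, t, x, k, 8), (d, 34, 2, k, q, x, 7), (k, 17, 2, t, q, x, 16), (k, 17, 2, t, q, x, 17), (k, 17, 2, t, q, x, 21), (k, 17, 2, t, q, x, 27), (k, 17, 2, t, q, x, 38), (k, 17, 2, t, q, x, 8)}
Apply σ_{B ≠ b and A ≠ 17}; surviving tuples: {(d, 34, 2, k, q, x, 7), (k, 17, 2, t, q, x, 16), (k, 17, 2, t, q, x, 21), (k, 17, 2, t, q, x, 27), (k, 17, 2, t, q, x, 38), (k, 17, 2, t, q, x, 8)}
Apply σ_{G ≠ k}; surviving tuples: {(k, 17, 2, t, q, x, 16), (k, 17, 2, t, q, x, 21), (k, 17, 2, t, q, x, 27), (k, 17, 2, t, q, x, 38), (k, 17, 2, t, q, x, 8)}
π[A, E]: project onto (A, E) → {(16, q), (21, q), (27, q), (38, q), (8, q)}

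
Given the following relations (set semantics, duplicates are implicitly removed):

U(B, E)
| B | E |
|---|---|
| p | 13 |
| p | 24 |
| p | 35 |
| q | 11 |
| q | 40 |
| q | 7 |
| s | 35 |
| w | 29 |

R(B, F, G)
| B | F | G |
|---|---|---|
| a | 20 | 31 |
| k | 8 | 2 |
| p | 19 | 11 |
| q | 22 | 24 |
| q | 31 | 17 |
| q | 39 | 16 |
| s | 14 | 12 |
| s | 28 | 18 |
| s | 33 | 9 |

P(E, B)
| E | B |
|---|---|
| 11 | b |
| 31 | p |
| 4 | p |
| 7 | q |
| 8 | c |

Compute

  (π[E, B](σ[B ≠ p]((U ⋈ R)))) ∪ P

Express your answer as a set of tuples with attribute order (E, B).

Joining U and R on B yields {(p, 13, 19, 11), (p, 24, 19, 11), (p, 35, 19, 11), (q, 11, 22, 24), (q, 11, 31, 17), (q, 11, 39, 16), (q, 40, 22, 24), (q, 40, 31, 17), (q, 40, 39, 16), (q, 7, 22, 24), (q, 7, 31, 17), (q, 7, 39, 16), (s, 35, 14, 12), (s, 35, 28, 18), (s, 35, 33, 9)}.
Apply σ_{B ≠ p}; surviving tuples: {(q, 11, 22, 24), (q, 11, 31, 17), (q, 11, 39, 16), (q, 40, 22, 24), (q, 40, 31, 17), (q, 40, 39, 16), (q, 7, 22, 24), (q, 7, 31, 17), (q, 7, 39, 16), (s, 35, 14, 12), (s, 35, 28, 18), (s, 35, 33, 9)}
π[E, B]: project onto (E, B) (8 duplicate(s) eliminated) → {(11, q), (35, s), (40, q), (7, q)}
Union: {(11, q), (35, s), (40, q), (7, q)} with {(11, b), (31, p), (4, p), (7, q), (8, c)} → {(11, b), (11, q), (31, p), (35, s), (4, p), (40, q), (7, q), (8, c)}

{(11, b), (11, q), (31, p), (35, s), (4, p), (40, q), (7, q), (8, c)}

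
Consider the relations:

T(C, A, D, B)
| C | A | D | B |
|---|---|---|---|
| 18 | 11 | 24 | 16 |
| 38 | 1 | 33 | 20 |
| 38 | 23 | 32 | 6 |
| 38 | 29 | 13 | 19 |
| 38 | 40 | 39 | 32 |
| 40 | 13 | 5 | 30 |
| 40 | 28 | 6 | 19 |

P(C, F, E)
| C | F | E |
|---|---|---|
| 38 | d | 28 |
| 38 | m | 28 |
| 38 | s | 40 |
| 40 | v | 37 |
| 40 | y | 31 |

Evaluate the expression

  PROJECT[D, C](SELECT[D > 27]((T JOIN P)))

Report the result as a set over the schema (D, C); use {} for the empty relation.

{(32, 38), (33, 38), (39, 38)}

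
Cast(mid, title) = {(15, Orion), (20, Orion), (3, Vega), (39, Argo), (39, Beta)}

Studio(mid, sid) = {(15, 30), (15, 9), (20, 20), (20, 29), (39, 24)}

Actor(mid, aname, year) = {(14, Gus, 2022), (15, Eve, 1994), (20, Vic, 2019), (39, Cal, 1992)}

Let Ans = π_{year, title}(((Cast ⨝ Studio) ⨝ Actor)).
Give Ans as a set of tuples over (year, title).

{(1992, Argo), (1992, Beta), (1994, Orion), (2019, Orion)}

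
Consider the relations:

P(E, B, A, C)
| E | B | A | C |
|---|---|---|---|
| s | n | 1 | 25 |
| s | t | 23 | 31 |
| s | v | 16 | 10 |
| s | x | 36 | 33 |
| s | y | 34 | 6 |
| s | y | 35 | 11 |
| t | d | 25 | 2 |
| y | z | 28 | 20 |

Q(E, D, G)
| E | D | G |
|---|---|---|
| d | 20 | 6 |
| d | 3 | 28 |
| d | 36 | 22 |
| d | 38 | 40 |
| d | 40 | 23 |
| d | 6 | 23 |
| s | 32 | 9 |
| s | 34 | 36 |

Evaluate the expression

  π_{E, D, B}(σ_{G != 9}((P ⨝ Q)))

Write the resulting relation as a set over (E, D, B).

{(s, 34, n), (s, 34, t), (s, 34, v), (s, 34, x), (s, 34, y)}

P ⋈ Q (natural join on E): {(s, n, 1, 25, 32, 9), (s, n, 1, 25, 34, 36), (s, t, 23, 31, 32, 9), (s, t, 23, 31, 34, 36), (s, v, 16, 10, 32, 9), (s, v, 16, 10, 34, 36), (s, x, 36, 33, 32, 9), (s, x, 36, 33, 34, 36), (s, y, 34, 6, 32, 9), (s, y, 34, 6, 34, 36), (s, y, 35, 11, 32, 9), (s, y, 35, 11, 34, 36)}
Selection G != 9: {(s, n, 1, 25, 34, 36), (s, t, 23, 31, 34, 36), (s, v, 16, 10, 34, 36), (s, x, 36, 33, 34, 36), (s, y, 34, 6, 34, 36), (s, y, 35, 11, 34, 36)}
π_{E, D, B} gives {(s, 34, n), (s, 34, t), (s, 34, v), (s, 34, x), (s, 34, y)} (1 duplicate(s) eliminated).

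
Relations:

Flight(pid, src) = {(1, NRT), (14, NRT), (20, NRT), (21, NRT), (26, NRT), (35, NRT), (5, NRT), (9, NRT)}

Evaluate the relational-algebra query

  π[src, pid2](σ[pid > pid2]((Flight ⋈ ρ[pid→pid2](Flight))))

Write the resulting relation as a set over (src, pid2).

ρ[pid→pid2]: schema becomes (pid2, src); tuples unchanged.
Joining Flight and ρ[pid→pid2](Flight) on src yields {(1, NRT, 1), (1, NRT, 14), (1, NRT, 20), (1, NRT, 21), (1, NRT, 26), (1, NRT, 35), (1, NRT, 5), (1, NRT, 9), (14, NRT, 1), (14, NRT, 14), (14, NRT, 20), (14, NRT, 21), (14, NRT, 26), (14, NRT, 35), (14, NRT, 5), (14, NRT, 9), (20, NRT, 1), (20, NRT, 14), (20, NRT, 20), (20, NRT, 21), (20, NRT, 26), (20, NRT, 35), (20, NRT, 5), (20, NRT, 9), (21, NRT, 1), (21, NRT, 14), (21, NRT, 20), (21, NRT, 21), (21, NRT, 26), (21, NRT, 35), (21, NRT, 5), (21, NRT, 9), (26, NRT, 1), (26, NRT, 14), (26, NRT, 20), (26, NRT, 21), (26, NRT, 26), (26, NRT, 35), (26, NRT, 5), (26, NRT, 9), (35, NRT, 1), (35, NRT, 14), (35, NRT, 20), (35, NRT, 21), (35, NRT, 26), (35, NRT, 35), (35, NRT, 5), (35, NRT, 9), (5, NRT, 1), (5, NRT, 14), (5, NRT, 20), (5, NRT, 21), (5, NRT, 26), (5, NRT, 35), (5, NRT, 5), (5, NRT, 9), (9, NRT, 1), (9, NRT, 14), (9, NRT, 20), (9, NRT, 21), (9, NRT, 26), (9, NRT, 35), (9, NRT, 5), (9, NRT, 9)}.
σ[pid > pid2]: keep tuples satisfying pid > pid2 → {(14, NRT, 1), (14, NRT, 5), (14, NRT, 9), (20, NRT, 1), (20, NRT, 14), (20, NRT, 5), (20, NRT, 9), (21, NRT, 1), (21, NRT, 14), (21, NRT, 20), (21, NRT, 5), (21, NRT, 9), (26, NRT, 1), (26, NRT, 14), (26, NRT, 20), (26, NRT, 21), (26, NRT, 5), (26, NRT, 9), (35, NRT, 1), (35, NRT, 14), (35, NRT, 20), (35, NRT, 21), (35, NRT, 26), (35, NRT, 5), (35, NRT, 9), (5, NRT, 1), (9, NRT, 1), (9, NRT, 5)}
π[src, pid2]: project onto (src, pid2) (21 duplicate(s) eliminated) → {(NRT, 1), (NRT, 14), (NRT, 20), (NRT, 21), (NRT, 26), (NRT, 5), (NRT, 9)}

{(NRT, 1), (NRT, 14), (NRT, 20), (NRT, 21), (NRT, 26), (NRT, 5), (NRT, 9)}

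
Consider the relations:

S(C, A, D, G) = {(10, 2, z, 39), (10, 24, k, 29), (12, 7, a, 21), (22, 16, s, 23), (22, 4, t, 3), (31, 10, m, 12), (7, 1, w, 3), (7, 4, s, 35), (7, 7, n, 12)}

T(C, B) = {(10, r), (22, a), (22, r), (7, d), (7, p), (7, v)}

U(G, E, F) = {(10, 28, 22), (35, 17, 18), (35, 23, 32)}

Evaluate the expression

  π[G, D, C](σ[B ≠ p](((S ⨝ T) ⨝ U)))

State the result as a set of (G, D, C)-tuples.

{(35, s, 7)}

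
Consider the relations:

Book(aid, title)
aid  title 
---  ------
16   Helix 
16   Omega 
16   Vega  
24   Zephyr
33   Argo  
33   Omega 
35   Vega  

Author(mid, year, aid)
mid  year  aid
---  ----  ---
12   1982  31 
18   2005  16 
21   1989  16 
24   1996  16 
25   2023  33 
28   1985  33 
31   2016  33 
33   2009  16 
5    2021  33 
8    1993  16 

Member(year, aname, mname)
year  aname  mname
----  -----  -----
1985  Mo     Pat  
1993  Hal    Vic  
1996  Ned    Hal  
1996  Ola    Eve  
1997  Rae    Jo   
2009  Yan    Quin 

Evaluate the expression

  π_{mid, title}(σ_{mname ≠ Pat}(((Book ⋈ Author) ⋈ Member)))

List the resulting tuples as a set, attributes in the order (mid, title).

Joining Book and Author on aid yields {(16, Helix, 18, 2005), (16, Helix, 21, 1989), (16, Helix, 24, 1996), (16, Helix, 33, 2009), (16, Helix, 8, 1993), (16, Omega, 18, 2005), (16, Omega, 21, 1989), (16, Omega, 24, 1996), (16, Omega, 33, 2009), (16, Omega, 8, 1993), (16, Vega, 18, 2005), (16, Vega, 21, 1989), (16, Vega, 24, 1996), (16, Vega, 33, 2009), (16, Vega, 8, 1993), (33, Argo, 25, 2023), (33, Argo, 28, 1985), (33, Argo, 31, 2016), (33, Argo, 5, 2021), (33, Omega, 25, 2023), (33, Omega, 28, 1985), (33, Omega, 31, 2016), (33, Omega, 5, 2021)}.
Joining (Book ⋈ Author) and Member on year yields {(16, Helix, 24, 1996, Ned, Hal), (16, Helix, 24, 1996, Ola, Eve), (16, Helix, 33, 2009, Yan, Quin), (16, Helix, 8, 1993, Hal, Vic), (16, Omega, 24, 1996, Ned, Hal), (16, Omega, 24, 1996, Ola, Eve), (16, Omega, 33, 2009, Yan, Quin), (16, Omega, 8, 1993, Hal, Vic), (16, Vega, 24, 1996, Ned, Hal), (16, Vega, 24, 1996, Ola, Eve), (16, Vega, 33, 2009, Yan, Quin), (16, Vega, 8, 1993, Hal, Vic), (33, Argo, 28, 1985, Mo, Pat), (33, Omega, 28, 1985, Mo, Pat)}.
Apply σ_{mname ≠ Pat}; surviving tuples: {(16, Helix, 24, 1996, Ned, Hal), (16, Helix, 24, 1996, Ola, Eve), (16, Helix, 33, 2009, Yan, Quin), (16, Helix, 8, 1993, Hal, Vic), (16, Omega, 24, 1996, Ned, Hal), (16, Omega, 24, 1996, Ola, Eve), (16, Omega, 33, 2009, Yan, Quin), (16, Omega, 8, 1993, Hal, Vic), (16, Vega, 24, 1996, Ned, Hal), (16, Vega, 24, 1996, Ola, Eve), (16, Vega, 33, 2009, Yan, Quin), (16, Vega, 8, 1993, Hal, Vic)}
Keep only column(s) mid, title (3 duplicate(s) eliminated): {(24, Helix), (24, Omega), (24, Vega), (33, Helix), (33, Omega), (33, Vega), (8, Helix), (8, Omega), (8, Vega)}

{(24, Helix), (24, Omega), (24, Vega), (33, Helix), (33, Omega), (33, Vega), (8, Helix), (8, Omega), (8, Vega)}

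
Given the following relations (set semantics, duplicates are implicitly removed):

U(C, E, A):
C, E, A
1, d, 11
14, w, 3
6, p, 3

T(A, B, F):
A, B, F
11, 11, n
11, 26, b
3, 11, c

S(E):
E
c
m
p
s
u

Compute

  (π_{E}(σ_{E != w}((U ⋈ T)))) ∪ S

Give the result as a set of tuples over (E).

{c, d, m, p, s, u}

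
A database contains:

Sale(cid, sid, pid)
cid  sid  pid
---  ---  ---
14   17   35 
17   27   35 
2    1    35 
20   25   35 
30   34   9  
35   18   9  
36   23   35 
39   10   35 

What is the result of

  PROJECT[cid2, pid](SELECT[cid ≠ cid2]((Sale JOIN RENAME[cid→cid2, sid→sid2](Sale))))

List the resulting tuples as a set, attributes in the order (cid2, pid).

ρ[cid→cid2, sid→sid2]: schema becomes (cid2, sid2, pid); tuples unchanged.
Natural join on pid: {(14, 17, 35, 14, 17), (14, 17, 35, 17, 27), (14, 17, 35, 2, 1), (14, 17, 35, 20, 25), (14, 17, 35, 36, 23), (14, 17, 35, 39, 10), (17, 27, 35, 14, 17), (17, 27, 35, 17, 27), (17, 27, 35, 2, 1), (17, 27, 35, 20, 25), (17, 27, 35, 36, 23), (17, 27, 35, 39, 10), (2, 1, 35, 14, 17), (2, 1, 35, 17, 27), (2, 1, 35, 2, 1), (2, 1, 35, 20, 25), (2, 1, 35, 36, 23), (2, 1, 35, 39, 10), (20, 25, 35, 14, 17), (20, 25, 35, 17, 27), (20, 25, 35, 2, 1), (20, 25, 35, 20, 25), (20, 25, 35, 36, 23), (20, 25, 35, 39, 10), (30, 34, 9, 30, 34), (30, 34, 9, 35, 18), (35, 18, 9, 30, 34), (35, 18, 9, 35, 18), (36, 23, 35, 14, 17), (36, 23, 35, 17, 27), (36, 23, 35, 2, 1), (36, 23, 35, 20, 25), (36, 23, 35, 36, 23), (36, 23, 35, 39, 10), (39, 10, 35, 14, 17), (39, 10, 35, 17, 27), (39, 10, 35, 2, 1), (39, 10, 35, 20, 25), (39, 10, 35, 36, 23), (39, 10, 35, 39, 10)}
Apply σ_{cid ≠ cid2}; surviving tuples: {(14, 17, 35, 17, 27), (14, 17, 35, 2, 1), (14, 17, 35, 20, 25), (14, 17, 35, 36, 23), (14, 17, 35, 39, 10), (17, 27, 35, 14, 17), (17, 27, 35, 2, 1), (17, 27, 35, 20, 25), (17, 27, 35, 36, 23), (17, 27, 35, 39, 10), (2, 1, 35, 14, 17), (2, 1, 35, 17, 27), (2, 1, 35, 20, 25), (2, 1, 35, 36, 23), (2, 1, 35, 39, 10), (20, 25, 35, 14, 17), (20, 25, 35, 17, 27), (20, 25, 35, 2, 1), (20, 25, 35, 36, 23), (20, 25, 35, 39, 10), (30, 34, 9, 35, 18), (35, 18, 9, 30, 34), (36, 23, 35, 14, 17), (36, 23, 35, 17, 27), (36, 23, 35, 2, 1), (36, 23, 35, 20, 25), (36, 23, 35, 39, 10), (39, 10, 35, 14, 17), (39, 10, 35, 17, 27), (39, 10, 35, 2, 1), (39, 10, 35, 20, 25), (39, 10, 35, 36, 23)}
Projecting to cid2, pid (24 duplicate(s) eliminated): {(14, 35), (17, 35), (2, 35), (20, 35), (30, 9), (35, 9), (36, 35), (39, 35)}

{(14, 35), (17, 35), (2, 35), (20, 35), (30, 9), (35, 9), (36, 35), (39, 35)}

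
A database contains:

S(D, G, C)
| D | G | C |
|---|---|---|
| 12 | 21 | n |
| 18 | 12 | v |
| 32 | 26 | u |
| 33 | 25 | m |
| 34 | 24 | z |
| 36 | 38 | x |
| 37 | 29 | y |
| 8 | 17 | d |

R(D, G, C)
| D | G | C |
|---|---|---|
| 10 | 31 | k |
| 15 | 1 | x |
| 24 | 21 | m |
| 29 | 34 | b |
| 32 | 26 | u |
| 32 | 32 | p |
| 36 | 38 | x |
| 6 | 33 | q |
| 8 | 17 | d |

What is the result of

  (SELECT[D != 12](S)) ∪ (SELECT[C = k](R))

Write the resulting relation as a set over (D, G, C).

{(10, 31, k), (18, 12, v), (32, 26, u), (33, 25, m), (34, 24, z), (36, 38, x), (37, 29, y), (8, 17, d)}

Apply σ_{D != 12}; surviving tuples: {(18, 12, v), (32, 26, u), (33, 25, m), (34, 24, z), (36, 38, x), (37, 29, y), (8, 17, d)}
Apply σ_{C = k}; surviving tuples: {(10, 31, k)}
Taking the union: {(10, 31, k), (18, 12, v), (32, 26, u), (33, 25, m), (34, 24, z), (36, 38, x), (37, 29, y), (8, 17, d)}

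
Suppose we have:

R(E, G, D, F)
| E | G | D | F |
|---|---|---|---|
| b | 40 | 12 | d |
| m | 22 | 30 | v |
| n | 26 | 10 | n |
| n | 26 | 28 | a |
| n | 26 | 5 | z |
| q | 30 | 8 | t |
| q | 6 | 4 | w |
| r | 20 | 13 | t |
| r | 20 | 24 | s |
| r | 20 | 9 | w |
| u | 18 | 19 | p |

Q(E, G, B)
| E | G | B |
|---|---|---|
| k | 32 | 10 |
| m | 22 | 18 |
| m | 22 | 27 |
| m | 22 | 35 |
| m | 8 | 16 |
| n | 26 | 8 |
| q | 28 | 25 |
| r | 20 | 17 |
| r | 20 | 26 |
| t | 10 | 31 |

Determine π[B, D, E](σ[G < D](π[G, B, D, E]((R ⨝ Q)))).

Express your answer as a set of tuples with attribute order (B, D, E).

{(17, 24, r), (18, 30, m), (26, 24, r), (27, 30, m), (35, 30, m), (8, 28, n)}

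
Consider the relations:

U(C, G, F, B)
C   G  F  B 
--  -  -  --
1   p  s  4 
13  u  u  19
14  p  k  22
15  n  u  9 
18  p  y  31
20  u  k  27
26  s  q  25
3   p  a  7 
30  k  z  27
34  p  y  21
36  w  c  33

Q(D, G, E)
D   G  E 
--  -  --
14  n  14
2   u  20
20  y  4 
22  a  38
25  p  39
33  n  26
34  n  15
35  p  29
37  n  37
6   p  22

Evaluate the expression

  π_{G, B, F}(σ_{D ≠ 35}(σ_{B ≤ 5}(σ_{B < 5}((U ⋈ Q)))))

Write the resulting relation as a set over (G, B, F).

{(p, 4, s)}

Joining U and Q on G yields {(1, p, s, 4, 25, 39), (1, p, s, 4, 35, 29), (1, p, s, 4, 6, 22), (13, u, u, 19, 2, 20), (14, p, k, 22, 25, 39), (14, p, k, 22, 35, 29), (14, p, k, 22, 6, 22), (15, n, u, 9, 14, 14), (15, n, u, 9, 33, 26), (15, n, u, 9, 34, 15), (15, n, u, 9, 37, 37), (18, p, y, 31, 25, 39), (18, p, y, 31, 35, 29), (18, p, y, 31, 6, 22), (20, u, k, 27, 2, 20), (3, p, a, 7, 25, 39), (3, p, a, 7, 35, 29), (3, p, a, 7, 6, 22), (34, p, y, 21, 25, 39), (34, p, y, 21, 35, 29), (34, p, y, 21, 6, 22)}.
σ[B < 5]: keep tuples satisfying B < 5 → {(1, p, s, 4, 25, 39), (1, p, s, 4, 35, 29), (1, p, s, 4, 6, 22)}
σ[B ≤ 5]: keep tuples satisfying B ≤ 5 → {(1, p, s, 4, 25, 39), (1, p, s, 4, 35, 29), (1, p, s, 4, 6, 22)}
σ[D ≠ 35]: keep tuples satisfying D ≠ 35 → {(1, p, s, 4, 25, 39), (1, p, s, 4, 6, 22)}
π_{G, B, F} gives {(p, 4, s)} (1 duplicate(s) eliminated).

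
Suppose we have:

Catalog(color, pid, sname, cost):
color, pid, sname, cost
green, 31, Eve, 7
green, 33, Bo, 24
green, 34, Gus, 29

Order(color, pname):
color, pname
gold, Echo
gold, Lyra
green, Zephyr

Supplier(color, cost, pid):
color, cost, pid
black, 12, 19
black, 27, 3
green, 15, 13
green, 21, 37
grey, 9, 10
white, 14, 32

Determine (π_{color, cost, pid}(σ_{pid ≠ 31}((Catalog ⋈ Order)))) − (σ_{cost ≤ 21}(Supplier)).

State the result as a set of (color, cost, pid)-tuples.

{(green, 24, 33), (green, 29, 34)}

Catalog ⋈ Order (natural join on color): {(green, 31, Eve, 7, Zephyr), (green, 33, Bo, 24, Zephyr), (green, 34, Gus, 29, Zephyr)}
Apply σ_{pid ≠ 31}; surviving tuples: {(green, 33, Bo, 24, Zephyr), (green, 34, Gus, 29, Zephyr)}
π_{color, cost, pid} gives {(green, 24, 33), (green, 29, 34)}.
Apply σ_{cost ≤ 21}; surviving tuples: {(black, 12, 19), (green, 15, 13), (green, 21, 37), (grey, 9, 10), (white, 14, 32)}
Taking the difference: {(green, 24, 33), (green, 29, 34)}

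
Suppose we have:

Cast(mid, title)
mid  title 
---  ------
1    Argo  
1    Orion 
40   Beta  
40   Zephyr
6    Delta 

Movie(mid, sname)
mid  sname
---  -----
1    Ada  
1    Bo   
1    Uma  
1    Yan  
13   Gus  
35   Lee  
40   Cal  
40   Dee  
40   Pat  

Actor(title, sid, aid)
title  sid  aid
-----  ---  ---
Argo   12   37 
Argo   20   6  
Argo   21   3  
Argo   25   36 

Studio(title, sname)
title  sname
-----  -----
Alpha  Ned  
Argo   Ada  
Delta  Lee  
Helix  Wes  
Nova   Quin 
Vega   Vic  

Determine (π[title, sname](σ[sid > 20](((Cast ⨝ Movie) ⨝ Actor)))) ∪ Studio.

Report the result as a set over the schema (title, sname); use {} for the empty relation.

{(Alpha, Ned), (Argo, Ada), (Argo, Bo), (Argo, Uma), (Argo, Yan), (Delta, Lee), (Helix, Wes), (Nova, Quin), (Vega, Vic)}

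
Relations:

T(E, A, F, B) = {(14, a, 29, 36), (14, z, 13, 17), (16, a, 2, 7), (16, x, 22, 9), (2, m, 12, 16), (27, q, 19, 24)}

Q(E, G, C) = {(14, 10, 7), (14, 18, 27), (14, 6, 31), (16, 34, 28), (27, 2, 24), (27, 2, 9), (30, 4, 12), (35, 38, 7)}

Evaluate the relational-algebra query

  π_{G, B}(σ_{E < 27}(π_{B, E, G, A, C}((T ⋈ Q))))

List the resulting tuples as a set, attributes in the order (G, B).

T ⋈ Q (natural join on E): {(14, a, 29, 36, 10, 7), (14, a, 29, 36, 18, 27), (14, a, 29, 36, 6, 31), (14, z, 13, 17, 10, 7), (14, z, 13, 17, 18, 27), (14, z, 13, 17, 6, 31), (16, a, 2, 7, 34, 28), (16, x, 22, 9, 34, 28), (27, q, 19, 24, 2, 24), (27, q, 19, 24, 2, 9)}
Keep only column(s) B, E, G, A, C: {(17, 14, 10, z, 7), (17, 14, 18, z, 27), (17, 14, 6, z, 31), (24, 27, 2, q, 24), (24, 27, 2, q, 9), (36, 14, 10, a, 7), (36, 14, 18, a, 27), (36, 14, 6, a, 31), (7, 16, 34, a, 28), (9, 16, 34, x, 28)}
Filtering on E < 27 leaves {(17, 14, 10, z, 7), (17, 14, 18, z, 27), (17, 14, 6, z, 31), (36, 14, 10, a, 7), (36, 14, 18, a, 27), (36, 14, 6, a, 31), (7, 16, 34, a, 28), (9, 16, 34, x, 28)}.
Keep only column(s) G, B: {(10, 17), (10, 36), (18, 17), (18, 36), (34, 7), (34, 9), (6, 17), (6, 36)}

{(10, 17), (10, 36), (18, 17), (18, 36), (34, 7), (34, 9), (6, 17), (6, 36)}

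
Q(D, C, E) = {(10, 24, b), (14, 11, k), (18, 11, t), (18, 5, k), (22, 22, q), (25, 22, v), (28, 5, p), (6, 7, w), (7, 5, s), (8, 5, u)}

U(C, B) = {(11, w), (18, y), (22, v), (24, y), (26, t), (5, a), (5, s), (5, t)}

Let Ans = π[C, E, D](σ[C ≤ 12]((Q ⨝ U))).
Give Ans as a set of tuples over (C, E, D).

Natural join on C: {(10, 24, b, y), (14, 11, k, w), (18, 11, t, w), (18, 5, k, a), (18, 5, k, s), (18, 5, k, t), (22, 22, q, v), (25, 22, v, v), (28, 5, p, a), (28, 5, p, s), (28, 5, p, t), (7, 5, s, a), (7, 5, s, s), (7, 5, s, t), (8, 5, u, a), (8, 5, u, s), (8, 5, u, t)}
σ[C ≤ 12]: keep tuples satisfying C ≤ 12 → {(14, 11, k, w), (18, 11, t, w), (18, 5, k, a), (18, 5, k, s), (18, 5, k, t), (28, 5, p, a), (28, 5, p, s), (28, 5, p, t), (7, 5, s, a), (7, 5, s, s), (7, 5, s, t), (8, 5, u, a), (8, 5, u, s), (8, 5, u, t)}
Keep only column(s) C, E, D (8 duplicate(s) eliminated): {(11, k, 14), (11, t, 18), (5, k, 18), (5, p, 28), (5, s, 7), (5, u, 8)}

{(11, k, 14), (11, t, 18), (5, k, 18), (5, p, 28), (5, s, 7), (5, u, 8)}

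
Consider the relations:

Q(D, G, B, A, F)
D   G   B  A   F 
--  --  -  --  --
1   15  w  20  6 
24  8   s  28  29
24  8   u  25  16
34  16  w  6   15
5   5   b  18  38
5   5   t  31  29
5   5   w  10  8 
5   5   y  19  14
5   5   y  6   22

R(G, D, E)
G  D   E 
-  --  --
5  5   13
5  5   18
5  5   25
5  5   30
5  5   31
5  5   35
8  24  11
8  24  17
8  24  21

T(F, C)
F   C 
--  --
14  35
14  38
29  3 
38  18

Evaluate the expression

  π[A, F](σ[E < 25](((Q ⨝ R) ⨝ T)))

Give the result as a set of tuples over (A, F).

{(18, 38), (19, 14), (28, 29), (31, 29)}

Joining Q and R on D, G yields {(24, 8, s, 28, 29, 11), (24, 8, s, 28, 29, 17), (24, 8, s, 28, 29, 21), (24, 8, u, 25, 16, 11), (24, 8, u, 25, 16, 17), (24, 8, u, 25, 16, 21), (5, 5, b, 18, 38, 13), (5, 5, b, 18, 38, 18), (5, 5, b, 18, 38, 25), (5, 5, b, 18, 38, 30), (5, 5, b, 18, 38, 31), (5, 5, b, 18, 38, 35), (5, 5, t, 31, 29, 13), (5, 5, t, 31, 29, 18), (5, 5, t, 31, 29, 25), (5, 5, t, 31, 29, 30), (5, 5, t, 31, 29, 31), (5, 5, t, 31, 29, 35), (5, 5, w, 10, 8, 13), (5, 5, w, 10, 8, 18), (5, 5, w, 10, 8, 25), (5, 5, w, 10, 8, 30), (5, 5, w, 10, 8, 31), (5, 5, w, 10, 8, 35), (5, 5, y, 19, 14, 13), (5, 5, y, 19, 14, 18), (5, 5, y, 19, 14, 25), (5, 5, y, 19, 14, 30), (5, 5, y, 19, 14, 31), (5, 5, y, 19, 14, 35), (5, 5, y, 6, 22, 13), (5, 5, y, 6, 22, 18), (5, 5, y, 6, 22, 25), (5, 5, y, 6, 22, 30), (5, 5, y, 6, 22, 31), (5, 5, y, 6, 22, 35)}.
Joining (Q ⨝ R) and T on F yields {(24, 8, s, 28, 29, 11, 3), (24, 8, s, 28, 29, 17, 3), (24, 8, s, 28, 29, 21, 3), (5, 5, b, 18, 38, 13, 18), (5, 5, b, 18, 38, 18, 18), (5, 5, b, 18, 38, 25, 18), (5, 5, b, 18, 38, 30, 18), (5, 5, b, 18, 38, 31, 18), (5, 5, b, 18, 38, 35, 18), (5, 5, t, 31, 29, 13, 3), (5, 5, t, 31, 29, 18, 3), (5, 5, t, 31, 29, 25, 3), (5, 5, t, 31, 29, 30, 3), (5, 5, t, 31, 29, 31, 3), (5, 5, t, 31, 29, 35, 3), (5, 5, y, 19, 14, 13, 35), (5, 5, y, 19, 14, 13, 38), (5, 5, y, 19, 14, 18, 35), (5, 5, y, 19, 14, 18, 38), (5, 5, y, 19, 14, 25, 35), (5, 5, y, 19, 14, 25, 38), (5, 5, y, 19, 14, 30, 35), (5, 5, y, 19, 14, 30, 38), (5, 5, y, 19, 14, 31, 35), (5, 5, y, 19, 14, 31, 38), (5, 5, y, 19, 14, 35, 35), (5, 5, y, 19, 14, 35, 38)}.
Apply σ_{E < 25}; surviving tuples: {(24, 8, s, 28, 29, 11, 3), (24, 8, s, 28, 29, 17, 3), (24, 8, s, 28, 29, 21, 3), (5, 5, b, 18, 38, 13, 18), (5, 5, b, 18, 38, 18, 18), (5, 5, t, 31, 29, 13, 3), (5, 5, t, 31, 29, 18, 3), (5, 5, y, 19, 14, 13, 35), (5, 5, y, 19, 14, 13, 38), (5, 5, y, 19, 14, 18, 35), (5, 5, y, 19, 14, 18, 38)}
Keep only column(s) A, F (7 duplicate(s) eliminated): {(18, 38), (19, 14), (28, 29), (31, 29)}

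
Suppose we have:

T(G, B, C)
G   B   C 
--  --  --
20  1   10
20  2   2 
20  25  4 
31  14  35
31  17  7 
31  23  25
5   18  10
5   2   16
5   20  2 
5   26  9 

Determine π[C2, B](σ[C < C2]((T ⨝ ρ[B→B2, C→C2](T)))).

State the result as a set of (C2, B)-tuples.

ρ[B→B2, C→C2]: schema becomes (G, B2, C2); tuples unchanged.
Natural join on G: {(20, 1, 10, 1, 10), (20, 1, 10, 2, 2), (20, 1, 10, 25, 4), (20, 2, 2, 1, 10), (20, 2, 2, 2, 2), (20, 2, 2, 25, 4), (20, 25, 4, 1, 10), (20, 25, 4, 2, 2), (20, 25, 4, 25, 4), (31, 14, 35, 14, 35), (31, 14, 35, 17, 7), (31, 14, 35, 23, 25), (31, 17, 7, 14, 35), (31, 17, 7, 17, 7), (31, 17, 7, 23, 25), (31, 23, 25, 14, 35), (31, 23, 25, 17, 7), (31, 23, 25, 23, 25), (5, 18, 10, 18, 10), (5, 18, 10, 2, 16), (5, 18, 10, 20, 2), (5, 18, 10, 26, 9), (5, 2, 16, 18, 10), (5, 2, 16, 2, 16), (5, 2, 16, 20, 2), (5, 2, 16, 26, 9), (5, 20, 2, 18, 10), (5, 20, 2, 2, 16), (5, 20, 2, 20, 2), (5, 20, 2, 26, 9), (5, 26, 9, 18, 10), (5, 26, 9, 2, 16), (5, 26, 9, 20, 2), (5, 26, 9, 26, 9)}
Filtering on C < C2 leaves {(20, 2, 2, 1, 10), (20, 2, 2, 25, 4), (20, 25, 4, 1, 10), (31, 17, 7, 14, 35), (31, 17, 7, 23, 25), (31, 23, 25, 14, 35), (5, 18, 10, 2, 16), (5, 20, 2, 18, 10), (5, 20, 2, 2, 16), (5, 20, 2, 26, 9), (5, 26, 9, 18, 10), (5, 26, 9, 2, 16)}.
π[C2, B]: project onto (C2, B) → {(10, 2), (10, 20), (10, 25), (10, 26), (16, 18), (16, 20), (16, 26), (25, 17), (35, 17), (35, 23), (4, 2), (9, 20)}

{(10, 2), (10, 20), (10, 25), (10, 26), (16, 18), (16, 20), (16, 26), (25, 17), (35, 17), (35, 23), (4, 2), (9, 20)}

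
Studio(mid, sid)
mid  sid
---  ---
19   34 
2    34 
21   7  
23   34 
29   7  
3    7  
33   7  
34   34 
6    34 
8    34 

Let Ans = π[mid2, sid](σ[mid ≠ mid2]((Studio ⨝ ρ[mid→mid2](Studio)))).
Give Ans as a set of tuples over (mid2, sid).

{(19, 34), (2, 34), (21, 7), (23, 34), (29, 7), (3, 7), (33, 7), (34, 34), (6, 34), (8, 34)}

ρ[mid→mid2]: schema becomes (mid2, sid); tuples unchanged.
Joining Studio and ρ[mid→mid2](Studio) on sid yields {(19, 34, 19), (19, 34, 2), (19, 34, 23), (19, 34, 34), (19, 34, 6), (19, 34, 8), (2, 34, 19), (2, 34, 2), (2, 34, 23), (2, 34, 34), (2, 34, 6), (2, 34, 8), (21, 7, 21), (21, 7, 29), (21, 7, 3), (21, 7, 33), (23, 34, 19), (23, 34, 2), (23, 34, 23), (23, 34, 34), (23, 34, 6), (23, 34, 8), (29, 7, 21), (29, 7, 29), (29, 7, 3), (29, 7, 33), (3, 7, 21), (3, 7, 29), (3, 7, 3), (3, 7, 33), (33, 7, 21), (33, 7, 29), (33, 7, 3), (33, 7, 33), (34, 34, 19), (34, 34, 2), (34, 34, 23), (34, 34, 34), (34, 34, 6), (34, 34, 8), (6, 34, 19), (6, 34, 2), (6, 34, 23), (6, 34, 34), (6, 34, 6), (6, 34, 8), (8, 34, 19), (8, 34, 2), (8, 34, 23), (8, 34, 34), (8, 34, 6), (8, 34, 8)}.
σ[mid ≠ mid2]: keep tuples satisfying mid ≠ mid2 → {(19, 34, 2), (19, 34, 23), (19, 34, 34), (19, 34, 6), (19, 34, 8), (2, 34, 19), (2, 34, 23), (2, 34, 34), (2, 34, 6), (2, 34, 8), (21, 7, 29), (21, 7, 3), (21, 7, 33), (23, 34, 19), (23, 34, 2), (23, 34, 34), (23, 34, 6), (23, 34, 8), (29, 7, 21), (29, 7, 3), (29, 7, 33), (3, 7, 21), (3, 7, 29), (3, 7, 33), (33, 7, 21), (33, 7, 29), (33, 7, 3), (34, 34, 19), (34, 34, 2), (34, 34, 23), (34, 34, 6), (34, 34, 8), (6, 34, 19), (6, 34, 2), (6, 34, 23), (6, 34, 34), (6, 34, 8), (8, 34, 19), (8, 34, 2), (8, 34, 23), (8, 34, 34), (8, 34, 6)}
Keep only column(s) mid2, sid (32 duplicate(s) eliminated): {(19, 34), (2, 34), (21, 7), (23, 34), (29, 7), (3, 7), (33, 7), (34, 34), (6, 34), (8, 34)}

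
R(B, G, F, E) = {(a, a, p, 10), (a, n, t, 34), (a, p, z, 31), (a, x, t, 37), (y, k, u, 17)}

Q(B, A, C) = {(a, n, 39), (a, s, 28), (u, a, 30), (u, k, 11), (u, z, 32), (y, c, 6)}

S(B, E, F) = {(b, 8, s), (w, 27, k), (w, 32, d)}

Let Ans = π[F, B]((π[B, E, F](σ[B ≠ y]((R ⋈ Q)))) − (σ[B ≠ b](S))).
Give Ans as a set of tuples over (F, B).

R ⋈ Q (natural join on B): {(a, a, p, 10, n, 39), (a, a, p, 10, s, 28), (a, n, t, 34, n, 39), (a, n, t, 34, s, 28), (a, p, z, 31, n, 39), (a, p, z, 31, s, 28), (a, x, t, 37, n, 39), (a, x, t, 37, s, 28), (y, k, u, 17, c, 6)}
Filtering on B ≠ y leaves {(a, a, p, 10, n, 39), (a, a, p, 10, s, 28), (a, n, t, 34, n, 39), (a, n, t, 34, s, 28), (a, p, z, 31, n, 39), (a, p, z, 31, s, 28), (a, x, t, 37, n, 39), (a, x, t, 37, s, 28)}.
π[B, E, F]: project onto (B, E, F) (4 duplicate(s) eliminated) → {(a, 10, p), (a, 31, z), (a, 34, t), (a, 37, t)}
Filtering on B ≠ b leaves {(w, 27, k), (w, 32, d)}.
Taking the difference: {(a, 10, p), (a, 31, z), (a, 34, t), (a, 37, t)}
π[F, B]: project onto (F, B) (1 duplicate(s) eliminated) → {(p, a), (t, a), (z, a)}

{(p, a), (t, a), (z, a)}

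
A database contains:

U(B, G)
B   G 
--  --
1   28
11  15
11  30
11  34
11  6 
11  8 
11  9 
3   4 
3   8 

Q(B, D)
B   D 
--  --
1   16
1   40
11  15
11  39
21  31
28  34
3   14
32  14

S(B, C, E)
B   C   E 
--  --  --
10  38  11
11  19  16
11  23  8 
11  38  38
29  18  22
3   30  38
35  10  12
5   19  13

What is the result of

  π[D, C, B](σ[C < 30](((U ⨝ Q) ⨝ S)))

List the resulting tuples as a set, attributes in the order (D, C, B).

{(15, 19, 11), (15, 23, 11), (39, 19, 11), (39, 23, 11)}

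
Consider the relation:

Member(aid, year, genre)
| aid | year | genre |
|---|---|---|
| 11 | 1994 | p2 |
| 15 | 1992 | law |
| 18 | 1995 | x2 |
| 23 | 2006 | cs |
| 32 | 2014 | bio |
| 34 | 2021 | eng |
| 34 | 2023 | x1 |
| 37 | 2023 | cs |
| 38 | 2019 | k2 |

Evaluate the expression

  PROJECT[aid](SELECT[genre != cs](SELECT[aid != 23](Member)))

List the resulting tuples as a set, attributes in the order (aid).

Apply σ_{aid != 23}; surviving tuples: {(11, 1994, p2), (15, 1992, law), (18, 1995, x2), (32, 2014, bio), (34, 2021, eng), (34, 2023, x1), (37, 2023, cs), (38, 2019, k2)}
Apply σ_{genre != cs}; surviving tuples: {(11, 1994, p2), (15, 1992, law), (18, 1995, x2), (32, 2014, bio), (34, 2021, eng), (34, 2023, x1), (38, 2019, k2)}
π[aid]: project onto (aid) (1 duplicate(s) eliminated) → {11, 15, 18, 32, 34, 38}

{11, 15, 18, 32, 34, 38}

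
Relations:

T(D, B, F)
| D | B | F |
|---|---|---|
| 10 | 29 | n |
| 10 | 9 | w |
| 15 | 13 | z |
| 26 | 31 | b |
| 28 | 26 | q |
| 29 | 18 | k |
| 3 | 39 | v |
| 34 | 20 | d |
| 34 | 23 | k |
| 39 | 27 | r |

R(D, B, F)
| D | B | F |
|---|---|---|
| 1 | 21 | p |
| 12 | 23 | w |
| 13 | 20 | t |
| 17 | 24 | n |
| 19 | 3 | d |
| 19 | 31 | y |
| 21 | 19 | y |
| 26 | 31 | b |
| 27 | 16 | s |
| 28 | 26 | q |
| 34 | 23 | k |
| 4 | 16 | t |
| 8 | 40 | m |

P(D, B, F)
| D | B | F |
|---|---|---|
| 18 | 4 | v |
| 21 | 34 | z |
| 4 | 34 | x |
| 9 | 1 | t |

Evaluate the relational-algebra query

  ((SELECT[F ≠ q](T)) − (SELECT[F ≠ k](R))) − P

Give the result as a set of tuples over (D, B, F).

{(10, 29, n), (10, 9, w), (15, 13, z), (29, 18, k), (3, 39, v), (34, 20, d), (34, 23, k), (39, 27, r)}

Apply σ_{F ≠ q}; surviving tuples: {(10, 29, n), (10, 9, w), (15, 13, z), (26, 31, b), (29, 18, k), (3, 39, v), (34, 20, d), (34, 23, k), (39, 27, r)}
Apply σ_{F ≠ k}; surviving tuples: {(1, 21, p), (12, 23, w), (13, 20, t), (17, 24, n), (19, 3, d), (19, 31, y), (21, 19, y), (26, 31, b), (27, 16, s), (28, 26, q), (4, 16, t), (8, 40, m)}
Difference: {(10, 29, n), (10, 9, w), (15, 13, z), (26, 31, b), (29, 18, k), (3, 39, v), (34, 20, d), (34, 23, k), (39, 27, r)} with {(1, 21, p), (12, 23, w), (13, 20, t), (17, 24, n), (19, 3, d), (19, 31, y), (21, 19, y), (26, 31, b), (27, 16, s), (28, 26, q), (4, 16, t), (8, 40, m)} → {(10, 29, n), (10, 9, w), (15, 13, z), (29, 18, k), (3, 39, v), (34, 20, d), (34, 23, k), (39, 27, r)}
Difference: {(10, 29, n), (10, 9, w), (15, 13, z), (29, 18, k), (3, 39, v), (34, 20, d), (34, 23, k), (39, 27, r)} with {(18, 4, v), (21, 34, z), (4, 34, x), (9, 1, t)} → {(10, 29, n), (10, 9, w), (15, 13, z), (29, 18, k), (3, 39, v), (34, 20, d), (34, 23, k), (39, 27, r)}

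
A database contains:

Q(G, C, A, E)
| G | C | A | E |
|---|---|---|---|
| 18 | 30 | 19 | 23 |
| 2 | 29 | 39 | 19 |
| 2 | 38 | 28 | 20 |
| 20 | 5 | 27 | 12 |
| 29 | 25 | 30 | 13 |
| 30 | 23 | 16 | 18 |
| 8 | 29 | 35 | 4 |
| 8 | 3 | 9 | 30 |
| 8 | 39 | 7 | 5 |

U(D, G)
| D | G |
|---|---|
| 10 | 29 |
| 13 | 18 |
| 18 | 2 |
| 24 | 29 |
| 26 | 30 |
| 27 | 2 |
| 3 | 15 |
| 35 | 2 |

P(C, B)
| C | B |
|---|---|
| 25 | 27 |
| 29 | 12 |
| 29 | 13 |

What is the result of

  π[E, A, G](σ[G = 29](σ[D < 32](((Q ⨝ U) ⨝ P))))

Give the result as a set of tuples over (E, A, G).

{(13, 30, 29)}

Q ⋈ U (natural join on G): {(18, 30, 19, 23, 13), (2, 29, 39, 19, 18), (2, 29, 39, 19, 27), (2, 29, 39, 19, 35), (2, 38, 28, 20, 18), (2, 38, 28, 20, 27), (2, 38, 28, 20, 35), (29, 25, 30, 13, 10), (29, 25, 30, 13, 24), (30, 23, 16, 18, 26)}
(Q ⨝ U) ⋈ P (natural join on C): {(2, 29, 39, 19, 18, 12), (2, 29, 39, 19, 18, 13), (2, 29, 39, 19, 27, 12), (2, 29, 39, 19, 27, 13), (2, 29, 39, 19, 35, 12), (2, 29, 39, 19, 35, 13), (29, 25, 30, 13, 10, 27), (29, 25, 30, 13, 24, 27)}
Filtering on D < 32 leaves {(2, 29, 39, 19, 18, 12), (2, 29, 39, 19, 18, 13), (2, 29, 39, 19, 27, 12), (2, 29, 39, 19, 27, 13), (29, 25, 30, 13, 10, 27), (29, 25, 30, 13, 24, 27)}.
Filtering on G = 29 leaves {(29, 25, 30, 13, 10, 27), (29, 25, 30, 13, 24, 27)}.
π[E, A, G]: project onto (E, A, G) (1 duplicate(s) eliminated) → {(13, 30, 29)}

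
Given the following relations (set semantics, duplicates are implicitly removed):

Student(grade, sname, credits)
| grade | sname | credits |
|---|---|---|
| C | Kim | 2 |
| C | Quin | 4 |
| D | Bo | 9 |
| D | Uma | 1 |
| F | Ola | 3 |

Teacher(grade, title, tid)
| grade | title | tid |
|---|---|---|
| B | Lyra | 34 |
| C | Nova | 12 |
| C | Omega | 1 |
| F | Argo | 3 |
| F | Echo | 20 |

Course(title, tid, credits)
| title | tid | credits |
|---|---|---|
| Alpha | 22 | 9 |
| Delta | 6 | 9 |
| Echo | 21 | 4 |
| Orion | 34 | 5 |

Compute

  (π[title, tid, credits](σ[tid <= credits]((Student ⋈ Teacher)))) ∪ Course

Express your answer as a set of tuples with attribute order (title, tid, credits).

{(Alpha, 22, 9), (Argo, 3, 3), (Delta, 6, 9), (Echo, 21, 4), (Omega, 1, 2), (Omega, 1, 4), (Orion, 34, 5)}

Joining Student and Teacher on grade yields {(C, Kim, 2, Nova, 12), (C, Kim, 2, Omega, 1), (C, Quin, 4, Nova, 12), (C, Quin, 4, Omega, 1), (F, Ola, 3, Argo, 3), (F, Ola, 3, Echo, 20)}.
Apply σ_{tid <= credits}; surviving tuples: {(C, Kim, 2, Omega, 1), (C, Quin, 4, Omega, 1), (F, Ola, 3, Argo, 3)}
Keep only column(s) title, tid, credits: {(Argo, 3, 3), (Omega, 1, 2), (Omega, 1, 4)}
Set union of the two operands is {(Alpha, 22, 9), (Argo, 3, 3), (Delta, 6, 9), (Echo, 21, 4), (Omega, 1, 2), (Omega, 1, 4), (Orion, 34, 5)}.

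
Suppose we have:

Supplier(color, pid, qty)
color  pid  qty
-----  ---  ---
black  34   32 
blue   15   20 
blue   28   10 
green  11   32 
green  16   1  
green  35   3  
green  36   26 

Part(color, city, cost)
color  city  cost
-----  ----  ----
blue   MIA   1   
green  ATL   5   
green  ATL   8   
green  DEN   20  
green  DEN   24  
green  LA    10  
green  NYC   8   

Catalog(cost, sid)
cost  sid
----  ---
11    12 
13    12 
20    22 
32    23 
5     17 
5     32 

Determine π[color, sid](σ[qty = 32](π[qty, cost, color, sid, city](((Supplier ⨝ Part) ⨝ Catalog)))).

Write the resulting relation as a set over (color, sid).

Natural join on color: {(blue, 15, 20, MIA, 1), (blue, 28, 10, MIA, 1), (green, 11, 32, ATL, 5), (green, 11, 32, ATL, 8), (green, 11, 32, DEN, 20), (green, 11, 32, DEN, 24), (green, 11, 32, LA, 10), (green, 11, 32, NYC, 8), (green, 16, 1, ATL, 5), (green, 16, 1, ATL, 8), (green, 16, 1, DEN, 20), (green, 16, 1, DEN, 24), (green, 16, 1, LA, 10), (green, 16, 1, NYC, 8), (green, 35, 3, ATL, 5), (green, 35, 3, ATL, 8), (green, 35, 3, DEN, 20), (green, 35, 3, DEN, 24), (green, 35, 3, LA, 10), (green, 35, 3, NYC, 8), (green, 36, 26, ATL, 5), (green, 36, 26, ATL, 8), (green, 36, 26, DEN, 20), (green, 36, 26, DEN, 24), (green, 36, 26, LA, 10), (green, 36, 26, NYC, 8)}
Natural join on cost: {(green, 11, 32, ATL, 5, 17), (green, 11, 32, ATL, 5, 32), (green, 11, 32, DEN, 20, 22), (green, 16, 1, ATL, 5, 17), (green, 16, 1, ATL, 5, 32), (green, 16, 1, DEN, 20, 22), (green, 35, 3, ATL, 5, 17), (green, 35, 3, ATL, 5, 32), (green, 35, 3, DEN, 20, 22), (green, 36, 26, ATL, 5, 17), (green, 36, 26, ATL, 5, 32), (green, 36, 26, DEN, 20, 22)}
Keep only column(s) qty, cost, color, sid, city: {(1, 20, green, 22, DEN), (1, 5, green, 17, ATL), (1, 5, green, 32, ATL), (26, 20, green, 22, DEN), (26, 5, green, 17, ATL), (26, 5, green, 32, ATL), (3, 20, green, 22, DEN), (3, 5, green, 17, ATL), (3, 5, green, 32, ATL), (32, 20, green, 22, DEN), (32, 5, green, 17, ATL), (32, 5, green, 32, ATL)}
Apply σ_{qty = 32}; surviving tuples: {(32, 20, green, 22, DEN), (32, 5, green, 17, ATL), (32, 5, green, 32, ATL)}
Keep only column(s) color, sid: {(green, 17), (green, 22), (green, 32)}

{(green, 17), (green, 22), (green, 32)}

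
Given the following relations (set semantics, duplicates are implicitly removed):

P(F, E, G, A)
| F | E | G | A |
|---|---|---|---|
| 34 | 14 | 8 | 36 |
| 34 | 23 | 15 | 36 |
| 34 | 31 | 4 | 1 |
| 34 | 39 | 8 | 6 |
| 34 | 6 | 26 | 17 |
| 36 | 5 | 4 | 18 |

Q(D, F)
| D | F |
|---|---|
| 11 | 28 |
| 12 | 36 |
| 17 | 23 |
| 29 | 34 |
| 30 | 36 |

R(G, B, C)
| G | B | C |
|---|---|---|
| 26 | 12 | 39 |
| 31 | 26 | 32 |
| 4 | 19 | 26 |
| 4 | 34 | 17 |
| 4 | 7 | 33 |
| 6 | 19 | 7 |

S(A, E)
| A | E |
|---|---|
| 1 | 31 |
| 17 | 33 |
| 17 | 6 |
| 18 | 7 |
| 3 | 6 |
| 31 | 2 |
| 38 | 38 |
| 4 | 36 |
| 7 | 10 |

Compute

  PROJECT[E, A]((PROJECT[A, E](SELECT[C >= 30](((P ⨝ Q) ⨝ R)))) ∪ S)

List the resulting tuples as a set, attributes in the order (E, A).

P ⋈ Q (natural join on F): {(34, 14, 8, 36, 29), (34, 23, 15, 36, 29), (34, 31, 4, 1, 29), (34, 39, 8, 6, 29), (34, 6, 26, 17, 29), (36, 5, 4, 18, 12), (36, 5, 4, 18, 30)}
(P ⨝ Q) ⋈ R (natural join on G): {(34, 31, 4, 1, 29, 19, 26), (34, 31, 4, 1, 29, 34, 17), (34, 31, 4, 1, 29, 7, 33), (34, 6, 26, 17, 29, 12, 39), (36, 5, 4, 18, 12, 19, 26), (36, 5, 4, 18, 12, 34, 17), (36, 5, 4, 18, 12, 7, 33), (36, 5, 4, 18, 30, 19, 26), (36, 5, 4, 18, 30, 34, 17), (36, 5, 4, 18, 30, 7, 33)}
Filtering on C >= 30 leaves {(34, 31, 4, 1, 29, 7, 33), (34, 6, 26, 17, 29, 12, 39), (36, 5, 4, 18, 12, 7, 33), (36, 5, 4, 18, 30, 7, 33)}.
π[A, E]: project onto (A, E) (1 duplicate(s) eliminated) → {(1, 31), (17, 6), (18, 5)}
Union: {(1, 31), (17, 6), (18, 5)} with {(1, 31), (17, 33), (17, 6), (18, 7), (3, 6), (31, 2), (38, 38), (4, 36), (7, 10)} → {(1, 31), (17, 33), (17, 6), (18, 5), (18, 7), (3, 6), (31, 2), (38, 38), (4, 36), (7, 10)}
π[E, A]: project onto (E, A) → {(10, 7), (2, 31), (31, 1), (33, 17), (36, 4), (38, 38), (5, 18), (6, 17), (6, 3), (7, 18)}

{(10, 7), (2, 31), (31, 1), (33, 17), (36, 4), (38, 38), (5, 18), (6, 17), (6, 3), (7, 18)}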